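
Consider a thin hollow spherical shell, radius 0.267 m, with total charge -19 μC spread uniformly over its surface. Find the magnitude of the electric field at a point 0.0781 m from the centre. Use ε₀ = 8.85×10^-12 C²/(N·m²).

By spherical symmetry E is radial; choose a Gaussian sphere of radius r = 0.0781 m (inside the shell, r < 0.267 m).
No charge lies within this surface, so Q_enc = 0 and Gauss's law gives E·4πr² = 0 ⇒ E = 0.

|E| = 0 N/C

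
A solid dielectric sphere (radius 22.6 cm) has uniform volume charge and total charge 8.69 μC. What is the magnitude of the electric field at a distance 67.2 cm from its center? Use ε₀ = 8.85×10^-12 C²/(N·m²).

Symmetry ⇒ E = E(r) r̂. Gaussian sphere of radius r = 67.2 cm (r > R, so the entire charge is enclosed).
Q_enc = 8.69 μC = 8.69e-6 C.
Since E is radial and uniform over the Gaussian sphere, Φ = E·4πr² = Q_enc/ε₀.
E = |Q_enc|/(4πε₀r²) = (8.69×10^-6)/(4π·8.85×10^-12·(0.672)²) = 1.73×10^5 N/C.

E ≈ 1.73×10^5 N/C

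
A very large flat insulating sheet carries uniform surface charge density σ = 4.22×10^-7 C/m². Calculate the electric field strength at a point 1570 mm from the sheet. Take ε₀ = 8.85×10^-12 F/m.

Choose a cylindrical pillbox piercing the sheet, end faces (area A) parallel to it.
Flux Φ = 2EA and Q_enc = σA, so 2EA = σA/ε₀ ⇒ E = |σ|/(2ε₀), independent of distance.
E = |σ|/(2ε₀) = (4.22×10^-7)/(2·8.85×10^-12) = 2.38e4 N/C.

E = 2.38×10^4 N/C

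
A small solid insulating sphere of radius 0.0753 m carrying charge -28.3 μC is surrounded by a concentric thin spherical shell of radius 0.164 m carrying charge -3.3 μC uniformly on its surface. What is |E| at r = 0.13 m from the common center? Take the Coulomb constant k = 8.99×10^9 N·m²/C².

E = 1.51×10^7 V/m

Symmetry ⇒ E = E(r) r̂. Gaussian sphere of radius r = 0.13 m (between the bodies, 0.0753 m < r < 0.164 m).
Only the inner charge is enclosed; the outer shell contributes nothing inside itself. Q_enc = -28.3 μC = -2.83×10^-5 C.
Applying ∮E·dA = Q_enc/ε₀ with Φ = E(4πr²):
E = k|Q_enc|/r² = (8.99×10^9)(2.83×10^-5)/(0.13)² = 1.51e7 N/C.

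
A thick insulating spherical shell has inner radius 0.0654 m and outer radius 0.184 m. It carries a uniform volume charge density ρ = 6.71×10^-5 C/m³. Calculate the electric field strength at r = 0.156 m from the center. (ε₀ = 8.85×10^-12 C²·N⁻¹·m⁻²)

By spherical symmetry E is radial; choose a Gaussian sphere of radius r = 0.156 m (within the shell material, 0.0654 m < r < 0.184 m).
Enclosed charge is the volume from a to r: Q_enc = (4π/3)ρ(r³ − a³) = 9.884e-7 C.
Since E is radial and uniform over the Gaussian sphere, Φ = E·4πr² = Q_enc/ε₀.
E = |Q_enc|/(4πε₀r²) = (9.884e-7)/(4π·8.85×10^-12·(0.156)²) = 3.65×10^5 N/C.

E ≈ 3.65×10^5 N/C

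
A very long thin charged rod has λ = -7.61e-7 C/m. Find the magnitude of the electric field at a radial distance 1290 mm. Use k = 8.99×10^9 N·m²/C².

E = 1.06e4 N/C

Take a coaxial cylindrical Gaussian surface of radius r = 1290 mm and length L.
Q_enc = λL, so λ_enc = -7.61×10^-7 C/m.
Applying ∮E·dA = Q_enc/ε₀ with the end caps contributing no flux:
E = 2k|λ_enc|/r = 2(8.99×10^9)(7.61×10^-7)/(1.29) = 1.06×10^4 N/C.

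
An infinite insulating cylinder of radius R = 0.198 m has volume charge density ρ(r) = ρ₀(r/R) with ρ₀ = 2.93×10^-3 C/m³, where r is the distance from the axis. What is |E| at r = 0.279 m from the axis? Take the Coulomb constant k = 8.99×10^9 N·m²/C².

By cylindrical symmetry E is radial; use a coaxial Gaussian cylinder of radius 0.279 m and length L (r > R, full charge per length enclosed).
λ_enc = 2π ∫₀^R ρ₀(r'/R)^1 r' dr' = 2πρ₀R²/3 = 2.406e-4 C/m.
By Gauss's law (flux through the curved wall only), E·2πrL = λ_enc L/ε₀.
E = 2k|λ_enc|/r = 2(8.99×10^9)(2.406e-4)/(0.279) = 1.55e7 N/C.

|E| ≈ 1.55×10^7 V/m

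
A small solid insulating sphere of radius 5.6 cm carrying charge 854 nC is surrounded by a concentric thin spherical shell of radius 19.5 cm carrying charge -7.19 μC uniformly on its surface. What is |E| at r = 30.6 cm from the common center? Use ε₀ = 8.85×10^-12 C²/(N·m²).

E ≈ 6.08×10^5 N/C

Symmetry ⇒ E = E(r) r̂. Gaussian sphere of radius r = 30.6 cm (r > 19.5 cm, enclosing both).
Q_enc = (854 nC) + (-7.19 μC) = -6.336×10^-6 C.
By Gauss's law, ∮E·dA = E·4πr² = Q_enc/ε₀.
E = |Q_enc|/(4πε₀r²) = (6.336×10^-6)/(4π·8.85×10^-12·(0.306)²) = 6.08×10^5 N/C.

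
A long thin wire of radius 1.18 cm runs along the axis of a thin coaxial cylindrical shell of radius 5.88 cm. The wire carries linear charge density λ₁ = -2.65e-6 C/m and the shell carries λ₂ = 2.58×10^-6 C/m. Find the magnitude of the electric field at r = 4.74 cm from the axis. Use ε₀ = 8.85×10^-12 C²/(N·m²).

|E| ≈ 1.01×10^6 N/C

By cylindrical symmetry E is radial; use a coaxial Gaussian cylinder of radius 4.74 cm and length L (between the conductors, 1.18 cm < r < 5.88 cm).
Only the inner wire is enclosed; the outer shell contributes nothing inside itself. λ_enc = λ₁ = -2.65e-6 C/m.
Applying ∮E·dA = Q_enc/ε₀ with the end caps contributing no flux:
E = |λ_enc|/(2πε₀r) = (2.65×10^-6)/(2π·8.85×10^-12·0.0474) = 1.01×10^6 N/C.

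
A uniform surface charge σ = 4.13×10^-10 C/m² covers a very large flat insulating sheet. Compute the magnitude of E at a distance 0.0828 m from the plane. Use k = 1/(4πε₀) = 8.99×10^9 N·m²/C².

By planar symmetry E is perpendicular to the sheet and uniform; use a Gaussian pillbox with flat faces of area A on each side of the sheet.
Flux Φ = 2EA and Q_enc = σA, so 2EA = σA/ε₀ ⇒ E = |σ|/(2ε₀), independent of distance.
E = 2πk|σ| = 2π(8.99×10^9)(4.13e-10) = 23.3 N/C.

E = 23.3 V/m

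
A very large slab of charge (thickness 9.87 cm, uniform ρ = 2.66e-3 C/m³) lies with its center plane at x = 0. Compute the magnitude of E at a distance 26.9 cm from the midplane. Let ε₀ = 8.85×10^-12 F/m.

|E| = 1.48×10^7 V/m

The point |x| = 26.9 cm lies outside the slab (half-thickness 0.04935 m). A symmetric pillbox spanning the full slab encloses Q_enc = ρ·d·A.
Flux = 2EA ⇒ E = |ρ|d/(2ε₀), independent of distance outside.
E = (2.66×10^-3)(0.0987)/(2·8.85×10^-12) = 1.48×10^7 N/C.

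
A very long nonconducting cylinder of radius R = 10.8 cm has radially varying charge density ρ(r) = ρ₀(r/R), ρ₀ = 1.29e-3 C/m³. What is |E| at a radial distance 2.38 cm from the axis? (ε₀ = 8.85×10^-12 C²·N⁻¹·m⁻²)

Coaxial Gaussian cylinder, radius r = 2.38 cm, length L (r < R).
λ_enc = ∫₀^r ρ(r')·2πr' dr' = (2πρ₀/R)·r^3/3 = 3.373×10^-7 C/m.
By Gauss's law (flux through the curved wall only), E·2πrL = λ_enc L/ε₀.
E = |λ_enc|/(2πε₀r) = (3.373×10^-7)/(2π·8.85×10^-12·0.0238) = 2.55e5 N/C.

E ≈ 2.55×10^5 N/C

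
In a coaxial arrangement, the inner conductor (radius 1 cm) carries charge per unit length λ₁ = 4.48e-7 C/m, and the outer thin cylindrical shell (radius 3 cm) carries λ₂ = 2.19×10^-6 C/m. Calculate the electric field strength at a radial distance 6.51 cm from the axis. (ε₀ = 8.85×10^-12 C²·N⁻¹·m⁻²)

Take a coaxial cylindrical Gaussian surface of radius r = 6.51 cm and length L (r > 3 cm, enclosing both).
λ_enc = λ₁ + λ₂ = (4.48×10^-7) + (2.19×10^-6) = 2.638e-6 C/m.
Since E is radial and uniform over the curved surface, Φ = E·2πrL = Q_enc/ε₀ = λ_enc L/ε₀.
E = |λ_enc|/(2πε₀r) = (2.638e-6)/(2π·8.85×10^-12·0.0651) = 7.29×10^5 N/C.

7.29×10^5 V/m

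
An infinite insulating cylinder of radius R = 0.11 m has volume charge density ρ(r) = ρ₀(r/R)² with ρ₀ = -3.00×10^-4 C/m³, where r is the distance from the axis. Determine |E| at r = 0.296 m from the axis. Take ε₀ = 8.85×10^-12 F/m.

Coaxial Gaussian cylinder, radius r = 0.296 m, length L (r > R, full charge per length enclosed).
λ_enc = 2π ∫₀^R ρ₀(r'/R)^2 r' dr' = 2πρ₀R²/4 = -5.702e-6 C/m.
By Gauss's law (flux through the curved wall only), E·2πrL = λ_enc L/ε₀.
E = |λ_enc|/(2πε₀r) = (5.702e-6)/(2π·8.85×10^-12·0.296) = 3.46e5 N/C.

|E| ≈ 3.46×10^5 N/C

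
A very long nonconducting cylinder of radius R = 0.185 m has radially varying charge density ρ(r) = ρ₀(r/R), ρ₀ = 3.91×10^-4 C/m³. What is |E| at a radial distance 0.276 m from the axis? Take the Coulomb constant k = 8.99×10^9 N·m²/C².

|E| ≈ 1.83e6 V/m

Choose a coaxial cylinder of radius r = 0.276 m (arbitrary length L) as the Gaussian surface (r > R, full charge per length enclosed).
λ_enc = 2π ∫₀^R ρ₀(r'/R)^1 r' dr' = 2πρ₀R²/3 = 2.803e-5 C/m.
By Gauss's law (flux through the curved wall only), E·2πrL = λ_enc L/ε₀.
E = 2k|λ_enc|/r = 2(8.99×10^9)(2.803×10^-5)/(0.276) = 1.83×10^6 N/C.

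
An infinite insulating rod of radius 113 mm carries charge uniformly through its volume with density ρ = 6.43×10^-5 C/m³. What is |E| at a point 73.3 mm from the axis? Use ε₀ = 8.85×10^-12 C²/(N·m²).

|E| = 2.66×10^5 N/C

Choose a coaxial cylinder of radius r = 73.3 mm (arbitrary length L) as the Gaussian surface (r < R).
Enclosed charge per unit length: λ_enc = ρ·πr² = (6.43e-5)π(0.0733)² = 1.085×10^-6 C/m.
Since E is radial and uniform over the curved surface, Φ = E·2πrL = Q_enc/ε₀ = λ_enc L/ε₀.
E = |λ_enc|/(2πε₀r) = (1.085×10^-6)/(2π·8.85×10^-12·0.0733) = 2.66×10^5 N/C.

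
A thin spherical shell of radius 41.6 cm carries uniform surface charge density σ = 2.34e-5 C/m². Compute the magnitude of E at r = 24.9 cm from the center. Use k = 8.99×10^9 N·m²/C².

By spherical symmetry E is radial; choose a Gaussian sphere of radius r = 24.9 cm (inside the shell, r < 41.6 cm).
No charge lies within this surface, so Q_enc = 0 and Gauss's law gives E·4πr² = 0 ⇒ E = 0.

E = 0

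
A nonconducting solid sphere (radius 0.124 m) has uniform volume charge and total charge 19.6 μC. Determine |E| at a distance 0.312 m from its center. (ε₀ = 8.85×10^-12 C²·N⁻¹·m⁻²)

By spherical symmetry E is radial; choose a Gaussian sphere of radius r = 0.312 m (r > R, so the entire charge is enclosed).
Q_enc = 19.6 μC = 1.96e-5 C.
Since E is radial and uniform over the Gaussian sphere, Φ = E·4πr² = Q_enc/ε₀.
E = |Q_enc|/(4πε₀r²) = (1.96×10^-5)/(4π·8.85×10^-12·(0.312)²) = 1.81e6 N/C.

|E| ≈ 1.81×10^6 N/C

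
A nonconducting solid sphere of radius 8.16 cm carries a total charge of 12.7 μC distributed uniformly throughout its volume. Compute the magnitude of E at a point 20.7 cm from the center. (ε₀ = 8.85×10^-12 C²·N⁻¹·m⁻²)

Symmetry ⇒ E = E(r) r̂. Gaussian sphere of radius r = 20.7 cm (r > R, so the entire charge is enclosed).
Q_enc = 12.7 μC = 1.27×10^-5 C.
Since E is radial and uniform over the Gaussian sphere, Φ = E·4πr² = Q_enc/ε₀.
E = |Q_enc|/(4πε₀r²) = (1.27×10^-5)/(4π·8.85×10^-12·(0.207)²) = 2.67×10^6 N/C.

|E| = 2.67×10^6 N/C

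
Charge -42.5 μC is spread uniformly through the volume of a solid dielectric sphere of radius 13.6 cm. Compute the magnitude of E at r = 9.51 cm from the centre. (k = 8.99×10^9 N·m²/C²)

1.44e7 V/m

Symmetry ⇒ E = E(r) r̂. Gaussian sphere of radius r = 9.51 cm (r < R).
For a uniform sphere the enclosed fraction is (r/R)³, so Q_enc = (-42.5 μC)(0.0951/0.136)³ = -1.453×10^-5 C.
Gauss's law: E·4πr² = Q_enc/ε₀.
E = k|Q_enc|/r² = (8.99×10^9)(1.453×10^-5)/(0.0951)² = 1.44×10^7 N/C.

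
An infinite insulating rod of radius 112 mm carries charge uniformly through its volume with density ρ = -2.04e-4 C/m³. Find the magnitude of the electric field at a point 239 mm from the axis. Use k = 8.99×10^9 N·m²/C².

|E| = 6.05e5 N/C

Choose a coaxial cylinder of radius r = 239 mm (arbitrary length L) as the Gaussian surface (r > 112 mm, full cross-section enclosed).
λ_enc = ρ·πR² = (-2.04×10^-4)π(0.112)² = -8.039e-6 C/m.
By Gauss's law (flux through the curved wall only), E·2πrL = λ_enc L/ε₀.
E = 2k|λ_enc|/r = 2(8.99×10^9)(8.039×10^-6)/(0.239) = 6.05×10^5 N/C.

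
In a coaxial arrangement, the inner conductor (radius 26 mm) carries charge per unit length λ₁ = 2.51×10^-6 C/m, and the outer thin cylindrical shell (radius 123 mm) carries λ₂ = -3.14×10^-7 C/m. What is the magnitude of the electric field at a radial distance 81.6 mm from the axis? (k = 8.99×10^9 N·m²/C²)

Take a coaxial cylindrical Gaussian surface of radius r = 81.6 mm and length L (between the conductors, 26 mm < r < 123 mm).
Only the inner wire is enclosed; the outer shell contributes nothing inside itself. λ_enc = λ₁ = 2.51e-6 C/m.
By Gauss's law (flux through the curved wall only), E·2πrL = λ_enc L/ε₀.
E = 2k|λ_enc|/r = 2(8.99×10^9)(2.51e-6)/(0.0816) = 5.53e5 N/C.

|E| ≈ 5.53×10^5 V/m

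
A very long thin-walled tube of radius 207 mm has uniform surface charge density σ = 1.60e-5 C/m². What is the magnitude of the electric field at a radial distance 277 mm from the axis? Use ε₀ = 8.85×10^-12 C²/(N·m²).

Coaxial Gaussian cylinder, radius r = 277 mm, length L (r > 207 mm).
The whole shell is enclosed: λ_enc = σ·2πR = (1.60×10^-5)·2π·(0.207) = 2.081×10^-5 C/m.
By Gauss's law (flux through the curved wall only), E·2πrL = λ_enc L/ε₀.
E = |λ_enc|/(2πε₀r) = (2.081×10^-5)/(2π·8.85×10^-12·0.277) = 1.35×10^6 N/C.

|E| ≈ 1.35×10^6 V/m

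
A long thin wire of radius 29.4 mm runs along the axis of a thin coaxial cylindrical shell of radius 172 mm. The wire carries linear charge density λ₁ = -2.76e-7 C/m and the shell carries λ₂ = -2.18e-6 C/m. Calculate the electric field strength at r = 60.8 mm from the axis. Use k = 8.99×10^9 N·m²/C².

E = 8.16×10^4 N/C

Coaxial Gaussian cylinder, radius r = 60.8 mm, length L (between the conductors, 29.4 mm < r < 172 mm).
Only the inner wire is enclosed; the outer shell contributes nothing inside itself. λ_enc = λ₁ = -2.76e-7 C/m.
Since E is radial and uniform over the curved surface, Φ = E·2πrL = Q_enc/ε₀ = λ_enc L/ε₀.
E = 2k|λ_enc|/r = 2(8.99×10^9)(2.76e-7)/(0.0608) = 8.16×10^4 N/C.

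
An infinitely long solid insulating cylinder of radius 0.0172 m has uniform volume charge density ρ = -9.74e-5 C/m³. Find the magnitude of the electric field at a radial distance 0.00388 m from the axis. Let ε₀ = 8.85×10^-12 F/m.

|E| = 2.14×10^4 N/C

Coaxial Gaussian cylinder, radius r = 0.00388 m, length L (r < R).
Enclosed charge per unit length: λ_enc = ρ·πr² = (-9.74e-5)π(0.00388)² = -4.607×10^-9 C/m.
Since E is radial and uniform over the curved surface, Φ = E·2πrL = Q_enc/ε₀ = λ_enc L/ε₀.
E = |λ_enc|/(2πε₀r) = (4.607e-9)/(2π·8.85×10^-12·0.00388) = 2.14e4 N/C.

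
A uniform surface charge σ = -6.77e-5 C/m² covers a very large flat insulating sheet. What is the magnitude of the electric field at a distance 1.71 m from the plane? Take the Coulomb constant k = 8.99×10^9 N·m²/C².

|E| ≈ 3.82×10^6 N/C

The symmetry is planar: E is normal to the sheet and the same magnitude on both sides. Take a pillbox straddling the sheet with end-cap area A.
Only the two end caps contribute flux: Φ = 2EA. With Q_enc = σA, Gauss's law gives E = |σ|/(2ε₀).
E = 2πk|σ| = 2π(8.99×10^9)(6.77×10^-5) = 3.82e6 N/C.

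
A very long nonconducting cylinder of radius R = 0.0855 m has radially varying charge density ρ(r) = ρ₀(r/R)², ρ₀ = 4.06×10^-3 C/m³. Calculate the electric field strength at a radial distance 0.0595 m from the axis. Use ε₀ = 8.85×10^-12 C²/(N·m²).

|E| ≈ 3.30×10^6 N/C

Choose a coaxial cylinder of radius r = 0.0595 m (arbitrary length L) as the Gaussian surface (r < R).
Integrating ρ over the cross-section to radius r: λ_enc = (2πρ₀/R²) ∫₀^r r'^3 dr' = 2πρ₀ r^4/(4·R²) = 1.093×10^-5 C/m.
Gauss's law: E·2πrL = λ_enc L/ε₀.
E = |λ_enc|/(2πε₀r) = (1.093×10^-5)/(2π·8.85×10^-12·0.0595) = 3.30×10^6 N/C.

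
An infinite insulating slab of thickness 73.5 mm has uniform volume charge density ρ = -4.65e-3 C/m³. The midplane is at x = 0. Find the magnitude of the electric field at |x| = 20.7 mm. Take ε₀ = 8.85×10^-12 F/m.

By symmetry E is perpendicular to the slab. A Gaussian pillbox from −20.7 mm to +20.7 mm (face area A) lies entirely within the slab.
Q_enc = ρ·(2x)·A and flux = 2EA, so 2EA = 2ρxA/ε₀ ⇒ E = |ρ|x/ε₀.
E = (4.65e-3)(0.0207)/(8.85×10^-12) = 1.09e7 N/C.

1.09e7 V/m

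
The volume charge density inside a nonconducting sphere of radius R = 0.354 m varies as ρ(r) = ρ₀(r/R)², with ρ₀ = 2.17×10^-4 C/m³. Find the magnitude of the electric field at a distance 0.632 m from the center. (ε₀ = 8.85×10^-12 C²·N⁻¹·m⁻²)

Symmetry ⇒ E = E(r) r̂. Gaussian sphere of radius r = 0.632 m (r > R, all charge enclosed).
Q_enc = 4π ∫₀^R ρ₀(r'/R)^2 r'² dr' = 4πρ₀R³/5 = 2.419×10^-5 C.
Applying ∮E·dA = Q_enc/ε₀ with Φ = E(4πr²):
E = |Q_enc|/(4πε₀r²) = (2.419×10^-5)/(4π·8.85×10^-12·(0.632)²) = 5.45×10^5 N/C.

E ≈ 5.45×10^5 V/m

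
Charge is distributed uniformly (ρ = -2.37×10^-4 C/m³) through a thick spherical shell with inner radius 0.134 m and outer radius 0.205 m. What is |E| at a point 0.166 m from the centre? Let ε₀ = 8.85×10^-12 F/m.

Use a concentric Gaussian sphere at r = 0.166 m (within the shell material, 0.134 m < r < 0.205 m).
Only the shell between 0.134 m and r is enclosed: Q_enc = ρ·(4π/3)(r³ − a³) = (-2.37e-4)·(4π/3)·((0.166)³ − (0.134)³) = -2.152e-6 C.
Gauss's law: E·4πr² = Q_enc/ε₀.
E = |Q_enc|/(4πε₀r²) = (2.152×10^-6)/(4π·8.85×10^-12·(0.166)²) = 7.02×10^5 N/C.

E ≈ 7.02e5 V/m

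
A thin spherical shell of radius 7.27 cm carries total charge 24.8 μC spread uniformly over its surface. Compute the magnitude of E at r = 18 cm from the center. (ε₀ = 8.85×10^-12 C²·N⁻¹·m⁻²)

|E| ≈ 6.88×10^6 N/C

Use a concentric Gaussian sphere at r = 18 cm (r > 7.27 cm).
The entire shell is enclosed: Q_enc = 2.48e-5 C.
By Gauss's law, ∮E·dA = E·4πr² = Q_enc/ε₀.
E = |Q_enc|/(4πε₀r²) = (2.48×10^-5)/(4π·8.85×10^-12·(0.18)²) = 6.88e6 N/C.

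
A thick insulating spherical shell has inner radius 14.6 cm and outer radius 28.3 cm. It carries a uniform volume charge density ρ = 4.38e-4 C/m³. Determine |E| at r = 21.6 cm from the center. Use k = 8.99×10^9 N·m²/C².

2.46×10^6 V/m

By spherical symmetry E is radial; choose a Gaussian sphere of radius r = 21.6 cm (within the shell material, 14.6 cm < r < 28.3 cm).
Enclosed charge is the volume from a to r: Q_enc = (4π/3)ρ(r³ − a³) = 1.278e-5 C.
By Gauss's law, ∮E·dA = E·4πr² = Q_enc/ε₀.
E = k|Q_enc|/r² = (8.99×10^9)(1.278×10^-5)/(0.216)² = 2.46e6 N/C.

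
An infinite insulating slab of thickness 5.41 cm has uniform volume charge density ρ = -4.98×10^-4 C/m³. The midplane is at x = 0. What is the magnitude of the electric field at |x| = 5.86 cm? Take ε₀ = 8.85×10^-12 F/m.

The point |x| = 5.86 cm lies outside the slab (half-thickness 0.02705 m). A symmetric pillbox spanning the full slab encloses Q_enc = ρ·d·A.
Flux = 2EA ⇒ E = |ρ|d/(2ε₀), independent of distance outside.
E = (4.98×10^-4)(0.0541)/(2·8.85×10^-12) = 1.52×10^6 N/C.

|E| ≈ 1.52×10^6 N/C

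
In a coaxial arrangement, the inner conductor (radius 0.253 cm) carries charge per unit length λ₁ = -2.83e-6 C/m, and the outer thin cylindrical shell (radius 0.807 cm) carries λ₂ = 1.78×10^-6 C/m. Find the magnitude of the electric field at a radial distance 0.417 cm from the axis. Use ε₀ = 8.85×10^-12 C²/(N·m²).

|E| ≈ 1.22×10^7 V/m

Coaxial Gaussian cylinder, radius r = 0.417 cm, length L (between the conductors, 0.253 cm < r < 0.807 cm).
The shell at 0.807 cm lies outside the Gaussian surface, so λ_enc = λ₁ = -2.83×10^-6 C/m.
Applying ∮E·dA = Q_enc/ε₀ with the end caps contributing no flux:
E = |λ_enc|/(2πε₀r) = (2.83×10^-6)/(2π·8.85×10^-12·0.00417) = 1.22×10^7 N/C.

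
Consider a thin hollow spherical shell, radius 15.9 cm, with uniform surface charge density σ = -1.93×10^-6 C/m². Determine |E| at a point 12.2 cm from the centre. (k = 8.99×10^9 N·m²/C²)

Symmetry ⇒ E = E(r) r̂. Gaussian sphere of radius r = 12.2 cm (inside the shell, r < 15.9 cm).
No charge lies within this surface, so Q_enc = 0 and Gauss's law gives E·4πr² = 0 ⇒ E = 0.

|E| = 0 N/C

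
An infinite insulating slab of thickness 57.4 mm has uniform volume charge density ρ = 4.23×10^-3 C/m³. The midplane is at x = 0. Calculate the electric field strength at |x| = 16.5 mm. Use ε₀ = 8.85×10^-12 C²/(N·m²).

|E| = 7.89×10^6 V/m

By symmetry E is perpendicular to the slab. A Gaussian pillbox from −16.5 mm to +16.5 mm (face area A) lies entirely within the slab.
Q_enc = ρ·(2x)·A and flux = 2EA, so 2EA = 2ρxA/ε₀ ⇒ E = |ρ|x/ε₀.
E = (4.23e-3)(0.0165)/(8.85×10^-12) = 7.89×10^6 N/C.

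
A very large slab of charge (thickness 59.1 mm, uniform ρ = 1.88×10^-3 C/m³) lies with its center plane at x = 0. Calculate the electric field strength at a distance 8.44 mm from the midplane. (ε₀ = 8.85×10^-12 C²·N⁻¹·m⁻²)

|E| ≈ 1.79×10^6 V/m

By symmetry E is perpendicular to the slab. A Gaussian pillbox from −8.44 mm to +8.44 mm (face area A) lies entirely within the slab.
Q_enc = ρ·(2x)·A and flux = 2EA, so 2EA = 2ρxA/ε₀ ⇒ E = |ρ|x/ε₀.
E = (1.88e-3)(0.00844)/(8.85×10^-12) = 1.79×10^6 N/C.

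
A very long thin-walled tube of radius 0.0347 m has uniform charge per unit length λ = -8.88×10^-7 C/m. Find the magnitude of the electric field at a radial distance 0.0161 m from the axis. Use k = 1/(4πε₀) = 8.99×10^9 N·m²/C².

By cylindrical symmetry E is radial; use a coaxial Gaussian cylinder of radius 0.0161 m and length L (r < 0.0347 m, inside the shell).
All the surface charge lies outside this cylinder: Q_enc = 0, hence E = 0.

E = 0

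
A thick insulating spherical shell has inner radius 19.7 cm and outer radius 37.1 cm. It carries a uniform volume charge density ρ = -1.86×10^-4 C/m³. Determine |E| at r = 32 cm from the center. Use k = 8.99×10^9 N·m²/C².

Take a concentric spherical Gaussian surface of radius r = 32 cm (within the shell material, 19.7 cm < r < 37.1 cm).
Only the shell between 19.7 cm and r is enclosed: Q_enc = ρ·(4π/3)(r³ − a³) = (-1.86e-4)·(4π/3)·((0.32)³ − (0.197)³) = -1.957×10^-5 C.
Since E is radial and uniform over the Gaussian sphere, Φ = E·4πr² = Q_enc/ε₀.
E = k|Q_enc|/r² = (8.99×10^9)(1.957×10^-5)/(0.32)² = 1.72×10^6 N/C.

E ≈ 1.72×10^6 N/C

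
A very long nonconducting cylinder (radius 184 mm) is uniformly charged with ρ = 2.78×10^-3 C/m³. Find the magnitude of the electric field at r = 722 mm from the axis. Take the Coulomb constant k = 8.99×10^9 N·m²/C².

Take a coaxial cylindrical Gaussian surface of radius r = 722 mm and length L (r > 184 mm, full cross-section enclosed).
λ_enc = ρ·πR² = (2.78×10^-3)π(0.184)² = 2.957e-4 C/m.
Since E is radial and uniform over the curved surface, Φ = E·2πrL = Q_enc/ε₀ = λ_enc L/ε₀.
E = 2k|λ_enc|/r = 2(8.99×10^9)(2.957×10^-4)/(0.722) = 7.36×10^6 N/C.

7.36e6 V/m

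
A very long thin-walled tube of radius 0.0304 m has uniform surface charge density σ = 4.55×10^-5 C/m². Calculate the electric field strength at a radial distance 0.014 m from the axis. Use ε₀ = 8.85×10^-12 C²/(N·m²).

Coaxial Gaussian cylinder, radius r = 0.014 m, length L (r < 0.0304 m, inside the shell).
All the surface charge lies outside this cylinder: Q_enc = 0, hence E = 0.

E = 0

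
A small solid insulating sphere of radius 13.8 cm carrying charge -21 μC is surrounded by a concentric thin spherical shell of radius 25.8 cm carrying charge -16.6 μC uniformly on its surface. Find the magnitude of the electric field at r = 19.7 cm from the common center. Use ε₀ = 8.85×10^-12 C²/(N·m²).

|E| = 4.87e6 V/m

Symmetry ⇒ E = E(r) r̂. Gaussian sphere of radius r = 19.7 cm (between the bodies, 13.8 cm < r < 25.8 cm).
The shell at 25.8 cm lies outside the Gaussian surface, so Q_enc = -21 μC = -2.10×10^-5 C.
Applying ∮E·dA = Q_enc/ε₀ with Φ = E(4πr²):
E = |Q_enc|/(4πε₀r²) = (2.10e-5)/(4π·8.85×10^-12·(0.197)²) = 4.87×10^6 N/C.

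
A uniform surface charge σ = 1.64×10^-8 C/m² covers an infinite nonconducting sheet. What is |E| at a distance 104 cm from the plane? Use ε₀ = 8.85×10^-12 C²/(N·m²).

E ≈ 927 V/m

Choose a cylindrical pillbox piercing the sheet, end faces (area A) parallel to it.
Flux Φ = 2EA and Q_enc = σA, so 2EA = σA/ε₀ ⇒ E = |σ|/(2ε₀), independent of distance.
E = |σ|/(2ε₀) = (1.64e-8)/(2·8.85×10^-12) = 927 N/C.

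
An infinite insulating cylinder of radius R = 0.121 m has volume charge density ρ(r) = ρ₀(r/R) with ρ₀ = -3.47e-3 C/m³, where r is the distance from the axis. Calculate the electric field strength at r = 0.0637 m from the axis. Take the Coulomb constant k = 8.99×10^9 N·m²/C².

By cylindrical symmetry E is radial; use a coaxial Gaussian cylinder of radius 0.0637 m and length L (r < R).
λ_enc = ∫₀^r ρ(r')·2πr' dr' = (2πρ₀/R)·r^3/3 = -1.552e-5 C/m.
By Gauss's law (flux through the curved wall only), E·2πrL = λ_enc L/ε₀.
E = 2k|λ_enc|/r = 2(8.99×10^9)(1.552×10^-5)/(0.0637) = 4.38e6 N/C.

E ≈ 4.38×10^6 V/m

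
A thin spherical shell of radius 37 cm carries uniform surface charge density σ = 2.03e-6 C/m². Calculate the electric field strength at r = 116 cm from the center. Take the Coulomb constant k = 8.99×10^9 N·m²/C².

|E| ≈ 2.33×10^4 N/C

Use a concentric Gaussian sphere at r = 116 cm (r > 37 cm).
The entire shell is enclosed: Q_enc = σ·4πR² = (2.03×10^-6)·4π·(0.37)² = 3.492e-6 C.
Applying ∮E·dA = Q_enc/ε₀ with Φ = E(4πr²):
E = k|Q_enc|/r² = (8.99×10^9)(3.492×10^-6)/(1.16)² = 2.33×10^4 N/C.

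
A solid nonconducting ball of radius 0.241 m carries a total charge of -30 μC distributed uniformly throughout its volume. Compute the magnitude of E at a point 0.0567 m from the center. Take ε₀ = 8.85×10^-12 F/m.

1.09e6 N/C

Symmetry ⇒ E = E(r) r̂. Gaussian sphere of radius r = 0.0567 m (r < R).
Only the charge within r is enclosed: Q_enc = Q·(r/R)³ = (-30 μC)·(0.0567 m/0.241 m)³ = -3.907×10^-7 C.
By Gauss's law, ∮E·dA = E·4πr² = Q_enc/ε₀.
E = |Q_enc|/(4πε₀r²) = (3.907×10^-7)/(4π·8.85×10^-12·(0.0567)²) = 1.09×10^6 N/C.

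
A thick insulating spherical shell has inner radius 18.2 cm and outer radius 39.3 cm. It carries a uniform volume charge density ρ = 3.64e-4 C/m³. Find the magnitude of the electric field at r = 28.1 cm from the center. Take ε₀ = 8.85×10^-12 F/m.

By spherical symmetry E is radial; choose a Gaussian sphere of radius r = 28.1 cm (within the shell material, 18.2 cm < r < 39.3 cm).
Only the shell between 18.2 cm and r is enclosed: Q_enc = ρ·(4π/3)(r³ − a³) = (3.64×10^-4)·(4π/3)·((0.281)³ − (0.182)³) = 2.464×10^-5 C.
Applying ∮E·dA = Q_enc/ε₀ with Φ = E(4πr²):
E = |Q_enc|/(4πε₀r²) = (2.464×10^-5)/(4π·8.85×10^-12·(0.281)²) = 2.81e6 N/C.

|E| ≈ 2.81e6 N/C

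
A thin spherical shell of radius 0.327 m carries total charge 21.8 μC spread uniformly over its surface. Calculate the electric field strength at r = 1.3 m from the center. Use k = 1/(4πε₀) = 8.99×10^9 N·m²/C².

Use a concentric Gaussian sphere at r = 1.3 m (r > 0.327 m).
The entire shell is enclosed: Q_enc = 2.18e-5 C.
Since E is radial and uniform over the Gaussian sphere, Φ = E·4πr² = Q_enc/ε₀.
E = k|Q_enc|/r² = (8.99×10^9)(2.18×10^-5)/(1.3)² = 1.16e5 N/C.

|E| ≈ 1.16×10^5 V/m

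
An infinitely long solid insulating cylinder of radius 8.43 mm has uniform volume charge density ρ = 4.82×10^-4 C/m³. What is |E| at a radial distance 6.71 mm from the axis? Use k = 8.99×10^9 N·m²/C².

By cylindrical symmetry E is radial; use a coaxial Gaussian cylinder of radius 6.71 mm and length L (r < R).
Charge inside radius r per length L is ρ·πr²·L, so λ_enc = ρπr² = 6.818×10^-8 C/m.
Since E is radial and uniform over the curved surface, Φ = E·2πrL = Q_enc/ε₀ = λ_enc L/ε₀.
E = 2k|λ_enc|/r = 2(8.99×10^9)(6.818×10^-8)/(0.00671) = 1.83×10^5 N/C.

|E| ≈ 1.83e5 N/C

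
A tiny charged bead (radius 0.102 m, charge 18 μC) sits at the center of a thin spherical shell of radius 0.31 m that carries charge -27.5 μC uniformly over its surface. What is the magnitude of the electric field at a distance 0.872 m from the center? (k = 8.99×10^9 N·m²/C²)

|E| = 1.12e5 V/m

Symmetry ⇒ E = E(r) r̂. Gaussian sphere of radius r = 0.872 m (r > 0.31 m, enclosing both).
Q_enc = (18 μC) + (-27.5 μC) = -9.50e-6 C.
Gauss's law: E·4πr² = Q_enc/ε₀.
E = k|Q_enc|/r² = (8.99×10^9)(9.50e-6)/(0.872)² = 1.12×10^5 N/C.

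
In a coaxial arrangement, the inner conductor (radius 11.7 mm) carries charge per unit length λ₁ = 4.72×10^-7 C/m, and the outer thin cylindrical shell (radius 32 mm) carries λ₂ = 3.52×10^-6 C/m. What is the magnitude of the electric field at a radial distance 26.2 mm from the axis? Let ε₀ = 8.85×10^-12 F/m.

|E| = 3.24×10^5 V/m

Take a coaxial cylindrical Gaussian surface of radius r = 26.2 mm and length L (between the conductors, 11.7 mm < r < 32 mm).
Only the inner wire is enclosed; the outer shell contributes nothing inside itself. λ_enc = λ₁ = 4.72×10^-7 C/m.
Applying ∮E·dA = Q_enc/ε₀ with the end caps contributing no flux:
E = |λ_enc|/(2πε₀r) = (4.72×10^-7)/(2π·8.85×10^-12·0.0262) = 3.24×10^5 N/C.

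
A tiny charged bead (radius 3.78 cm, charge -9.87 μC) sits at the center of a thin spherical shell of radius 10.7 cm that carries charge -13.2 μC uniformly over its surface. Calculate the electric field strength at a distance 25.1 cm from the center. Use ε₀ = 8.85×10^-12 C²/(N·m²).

Symmetry ⇒ E = E(r) r̂. Gaussian sphere of radius r = 25.1 cm (r > 10.7 cm, enclosing both).
Q_enc = (-9.87 μC) + (-13.2 μC) = -2.307×10^-5 C.
Since E is radial and uniform over the Gaussian sphere, Φ = E·4πr² = Q_enc/ε₀.
E = |Q_enc|/(4πε₀r²) = (2.307×10^-5)/(4π·8.85×10^-12·(0.251)²) = 3.29×10^6 N/C.

E ≈ 3.29e6 N/C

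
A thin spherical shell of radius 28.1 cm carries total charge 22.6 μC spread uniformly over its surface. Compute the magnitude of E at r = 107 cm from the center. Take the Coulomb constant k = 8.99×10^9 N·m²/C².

E ≈ 1.77×10^5 N/C

Symmetry ⇒ E = E(r) r̂. Gaussian sphere of radius r = 107 cm (r > 28.1 cm).
The entire shell is enclosed: Q_enc = 2.26×10^-5 C.
By Gauss's law, ∮E·dA = E·4πr² = Q_enc/ε₀.
E = k|Q_enc|/r² = (8.99×10^9)(2.26e-5)/(1.07)² = 1.77×10^5 N/C.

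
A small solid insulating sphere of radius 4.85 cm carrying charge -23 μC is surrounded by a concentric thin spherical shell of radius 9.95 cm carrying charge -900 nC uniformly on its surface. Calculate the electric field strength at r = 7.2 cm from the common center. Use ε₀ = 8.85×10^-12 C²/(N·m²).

|E| = 3.99e7 V/m

Take a concentric spherical Gaussian surface of radius r = 7.2 cm (between the bodies, 4.85 cm < r < 9.95 cm).
The shell at 9.95 cm lies outside the Gaussian surface, so Q_enc = -23 μC = -2.30×10^-5 C.
Applying ∮E·dA = Q_enc/ε₀ with Φ = E(4πr²):
E = |Q_enc|/(4πε₀r²) = (2.30×10^-5)/(4π·8.85×10^-12·(0.072)²) = 3.99×10^7 N/C.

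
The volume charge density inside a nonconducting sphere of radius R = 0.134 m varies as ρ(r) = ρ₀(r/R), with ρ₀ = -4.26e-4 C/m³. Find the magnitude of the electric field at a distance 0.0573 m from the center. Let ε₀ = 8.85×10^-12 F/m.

|E| = 2.95×10^5 V/m

Take a concentric spherical Gaussian surface of radius r = 0.0573 m (r < R).
Q_enc = ∫₀^r ρ(r')·4πr'² dr' = (4πρ₀/R) ∫₀^r r'^3 dr' = 4πρ₀ r^4/(4·R) = -1.077e-7 C.
Since E is radial and uniform over the Gaussian sphere, Φ = E·4πr² = Q_enc/ε₀.
E = |Q_enc|/(4πε₀r²) = (1.077×10^-7)/(4π·8.85×10^-12·(0.0573)²) = 2.95×10^5 N/C.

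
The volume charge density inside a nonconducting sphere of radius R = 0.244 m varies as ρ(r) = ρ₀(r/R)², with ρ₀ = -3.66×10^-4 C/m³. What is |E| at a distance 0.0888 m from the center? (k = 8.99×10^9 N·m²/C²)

E = 9.73e4 V/m

By spherical symmetry E is radial; choose a Gaussian sphere of radius r = 0.0888 m (r < R).
Q_enc = ∫₀^r ρ(r')·4πr'² dr' = (4πρ₀/R²) ∫₀^r r'^4 dr' = 4πρ₀ r^5/(5·R²) = -8.531e-8 C.
Applying ∮E·dA = Q_enc/ε₀ with Φ = E(4πr²):
E = k|Q_enc|/r² = (8.99×10^9)(8.531×10^-8)/(0.0888)² = 9.73×10^4 N/C.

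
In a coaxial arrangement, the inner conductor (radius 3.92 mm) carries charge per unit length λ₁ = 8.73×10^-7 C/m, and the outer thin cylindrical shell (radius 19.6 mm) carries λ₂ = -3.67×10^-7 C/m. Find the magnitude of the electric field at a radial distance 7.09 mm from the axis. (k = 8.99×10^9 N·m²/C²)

E = 2.21×10^6 N/C

Coaxial Gaussian cylinder, radius r = 7.09 mm, length L (between the conductors, 3.92 mm < r < 19.6 mm).
Only the inner wire is enclosed; the outer shell contributes nothing inside itself. λ_enc = λ₁ = 8.73×10^-7 C/m.
Since E is radial and uniform over the curved surface, Φ = E·2πrL = Q_enc/ε₀ = λ_enc L/ε₀.
E = 2k|λ_enc|/r = 2(8.99×10^9)(8.73×10^-7)/(0.00709) = 2.21×10^6 N/C.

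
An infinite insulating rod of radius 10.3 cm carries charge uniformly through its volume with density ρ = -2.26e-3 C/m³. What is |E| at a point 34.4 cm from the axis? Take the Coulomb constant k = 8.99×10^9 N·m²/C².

3.94×10^6 N/C

Take a coaxial cylindrical Gaussian surface of radius r = 34.4 cm and length L (r > 10.3 cm, full cross-section enclosed).
λ_enc = ρ·πR² = (-2.26e-3)π(0.103)² = -7.532×10^-5 C/m.
Gauss's law: E·2πrL = λ_enc L/ε₀.
E = 2k|λ_enc|/r = 2(8.99×10^9)(7.532×10^-5)/(0.344) = 3.94e6 N/C.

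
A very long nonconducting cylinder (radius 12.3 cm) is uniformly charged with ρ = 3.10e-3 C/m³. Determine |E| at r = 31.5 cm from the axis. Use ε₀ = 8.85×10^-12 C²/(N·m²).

Coaxial Gaussian cylinder, radius r = 31.5 cm, length L (r > 12.3 cm, full cross-section enclosed).
λ_enc = ρ·πR² = (3.10×10^-3)π(0.123)² = 1.473×10^-4 C/m.
Since E is radial and uniform over the curved surface, Φ = E·2πrL = Q_enc/ε₀ = λ_enc L/ε₀.
E = |λ_enc|/(2πε₀r) = (1.473×10^-4)/(2π·8.85×10^-12·0.315) = 8.41×10^6 N/C.

|E| = 8.41×10^6 N/C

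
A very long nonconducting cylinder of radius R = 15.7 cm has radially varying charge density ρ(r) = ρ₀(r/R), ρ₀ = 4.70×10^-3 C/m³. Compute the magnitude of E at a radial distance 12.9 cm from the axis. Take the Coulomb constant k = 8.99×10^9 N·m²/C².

|E| ≈ 1.88×10^7 N/C

Choose a coaxial cylinder of radius r = 12.9 cm (arbitrary length L) as the Gaussian surface (r < R).
Integrating ρ over the cross-section to radius r: λ_enc = (2πρ₀/R) ∫₀^r r'^2 dr' = 2πρ₀ r^3/(3·R) = 1.346×10^-4 C/m.
Since E is radial and uniform over the curved surface, Φ = E·2πrL = Q_enc/ε₀ = λ_enc L/ε₀.
E = 2k|λ_enc|/r = 2(8.99×10^9)(1.346×10^-4)/(0.129) = 1.88×10^7 N/C.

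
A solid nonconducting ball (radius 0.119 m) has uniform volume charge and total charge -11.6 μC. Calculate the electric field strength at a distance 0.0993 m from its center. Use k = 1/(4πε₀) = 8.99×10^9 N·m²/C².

Use a concentric Gaussian sphere at r = 0.0993 m (r < R).
Only the charge within r is enclosed: Q_enc = Q·(r/R)³ = (-11.6 μC)·(0.0993 m/0.119 m)³ = -6.74×10^-6 C.
Gauss's law: E·4πr² = Q_enc/ε₀.
E = k|Q_enc|/r² = (8.99×10^9)(6.74×10^-6)/(0.0993)² = 6.15×10^6 N/C.

6.15×10^6 N/C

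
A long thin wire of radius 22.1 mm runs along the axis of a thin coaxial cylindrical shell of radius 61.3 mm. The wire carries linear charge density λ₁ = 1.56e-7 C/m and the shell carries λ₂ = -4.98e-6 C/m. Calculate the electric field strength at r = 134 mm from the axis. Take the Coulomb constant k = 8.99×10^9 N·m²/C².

6.47×10^5 N/C

Take a coaxial cylindrical Gaussian surface of radius r = 134 mm and length L (r > 61.3 mm, enclosing both).
λ_enc = λ₁ + λ₂ = (1.56×10^-7) + (-4.98e-6) = -4.824e-6 C/m.
Since E is radial and uniform over the curved surface, Φ = E·2πrL = Q_enc/ε₀ = λ_enc L/ε₀.
E = 2k|λ_enc|/r = 2(8.99×10^9)(4.824e-6)/(0.134) = 6.47×10^5 N/C.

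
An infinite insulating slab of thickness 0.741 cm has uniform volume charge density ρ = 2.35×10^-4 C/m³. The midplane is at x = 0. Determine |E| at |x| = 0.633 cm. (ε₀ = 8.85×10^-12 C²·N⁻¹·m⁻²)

The point |x| = 0.633 cm lies outside the slab (half-thickness 0.003705 m). A symmetric pillbox spanning the full slab encloses Q_enc = ρ·d·A.
Flux = 2EA ⇒ E = |ρ|d/(2ε₀), independent of distance outside.
E = (2.35e-4)(0.00741)/(2·8.85×10^-12) = 9.84×10^4 N/C.

|E| = 9.84e4 N/C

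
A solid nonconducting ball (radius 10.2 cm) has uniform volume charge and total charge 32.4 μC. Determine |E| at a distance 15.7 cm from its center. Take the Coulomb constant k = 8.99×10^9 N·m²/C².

Take a concentric spherical Gaussian surface of radius r = 15.7 cm (r > R, so the entire charge is enclosed).
Q_enc = 32.4 μC = 3.24e-5 C.
By Gauss's law, ∮E·dA = E·4πr² = Q_enc/ε₀.
E = k|Q_enc|/r² = (8.99×10^9)(3.24×10^-5)/(0.157)² = 1.18e7 N/C.

E = 1.18×10^7 N/C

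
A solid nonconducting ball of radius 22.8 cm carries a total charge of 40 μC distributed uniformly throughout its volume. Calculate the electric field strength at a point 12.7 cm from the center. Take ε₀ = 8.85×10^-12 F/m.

E = 3.85e6 N/C

By spherical symmetry E is radial; choose a Gaussian sphere of radius r = 12.7 cm (r < R).
Only the charge within r is enclosed: Q_enc = Q·(r/R)³ = (40 μC)·(12.7 cm/22.8 cm)³ = 6.913e-6 C.
Since E is radial and uniform over the Gaussian sphere, Φ = E·4πr² = Q_enc/ε₀.
E = |Q_enc|/(4πε₀r²) = (6.913×10^-6)/(4π·8.85×10^-12·(0.127)²) = 3.85e6 N/C.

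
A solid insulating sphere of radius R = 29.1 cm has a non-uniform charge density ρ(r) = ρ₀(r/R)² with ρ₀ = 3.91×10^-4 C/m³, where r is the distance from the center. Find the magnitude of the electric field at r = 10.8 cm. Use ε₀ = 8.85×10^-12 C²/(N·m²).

|E| ≈ 1.31e5 N/C

By spherical symmetry E is radial; choose a Gaussian sphere of radius r = 10.8 cm (r < R).
Integrate the density: Q_enc = 4π ∫₀^r ρ₀(r'/R)^2 r'² dr' = 4πρ₀ r^5/(5·R²) = 1.705×10^-7 C.
By Gauss's law, ∮E·dA = E·4πr² = Q_enc/ε₀.
E = |Q_enc|/(4πε₀r²) = (1.705×10^-7)/(4π·8.85×10^-12·(0.108)²) = 1.31×10^5 N/C.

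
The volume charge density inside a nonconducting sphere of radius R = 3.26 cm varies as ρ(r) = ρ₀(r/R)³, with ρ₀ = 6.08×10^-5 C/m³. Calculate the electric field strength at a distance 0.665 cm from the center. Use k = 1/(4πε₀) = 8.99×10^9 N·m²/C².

|E| ≈ 64.6 N/C

Symmetry ⇒ E = E(r) r̂. Gaussian sphere of radius r = 0.665 cm (r < R).
Integrate the density: Q_enc = 4π ∫₀^r ρ₀(r'/R)^3 r'² dr' = 4πρ₀ r^6/(6·R³) = 3.179×10^-13 C.
By Gauss's law, ∮E·dA = E·4πr² = Q_enc/ε₀.
E = k|Q_enc|/r² = (8.99×10^9)(3.179×10^-13)/(0.00665)² = 64.6 N/C.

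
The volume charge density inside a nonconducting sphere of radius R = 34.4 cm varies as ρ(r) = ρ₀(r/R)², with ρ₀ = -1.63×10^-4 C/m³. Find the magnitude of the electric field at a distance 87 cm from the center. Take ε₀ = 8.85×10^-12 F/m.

Use a concentric Gaussian sphere at r = 87 cm (r > R, all charge enclosed).
Q_enc = 4π ∫₀^R ρ₀(r'/R)^2 r'² dr' = 4πρ₀R³/5 = -1.668×10^-5 C.
Since E is radial and uniform over the Gaussian sphere, Φ = E·4πr² = Q_enc/ε₀.
E = |Q_enc|/(4πε₀r²) = (1.668e-5)/(4π·8.85×10^-12·(0.87)²) = 1.98×10^5 N/C.

|E| = 1.98×10^5 N/C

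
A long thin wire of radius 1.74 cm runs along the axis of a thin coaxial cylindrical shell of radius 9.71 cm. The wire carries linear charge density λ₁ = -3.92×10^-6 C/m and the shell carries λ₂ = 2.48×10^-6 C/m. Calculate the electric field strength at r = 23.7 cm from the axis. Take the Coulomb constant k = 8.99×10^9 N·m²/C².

E ≈ 1.09e5 N/C

Take a coaxial cylindrical Gaussian surface of radius r = 23.7 cm and length L (r > 9.71 cm, enclosing both).
λ_enc = λ₁ + λ₂ = (-3.92e-6) + (2.48e-6) = -1.44e-6 C/m.
Since E is radial and uniform over the curved surface, Φ = E·2πrL = Q_enc/ε₀ = λ_enc L/ε₀.
E = 2k|λ_enc|/r = 2(8.99×10^9)(1.44e-6)/(0.237) = 1.09×10^5 N/C.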